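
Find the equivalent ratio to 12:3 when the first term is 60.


Original ratio: 12:3
First term target: 60
Scale factor = 60 / 12 = 5
Multiply second term: 3 * 5 = 15
Equivalent ratio = 60:15

60:15


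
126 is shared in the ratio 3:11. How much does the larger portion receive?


Total parts = 3 + 11 = 14
Value per part = 126 / 14 = 9
First share = 3 * 9 = 27
Second share = 11 * 9 = 99
Larger share = 99

99


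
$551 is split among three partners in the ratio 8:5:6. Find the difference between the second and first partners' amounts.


Total parts = 8 + 5 + 6 = 19
Value per part = 551 / 19 = 29
Shares: 8*29=232, 5*29=145, 6*29=174
Second share = 145, first share = 232
Difference = |145 - 232| = 87

87


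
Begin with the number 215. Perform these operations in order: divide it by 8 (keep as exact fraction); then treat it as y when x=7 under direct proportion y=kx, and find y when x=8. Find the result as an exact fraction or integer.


Start with 215.
Step 1: Divide by 8: 215 / 8 = 215/8
Step 2: Direct prop: k = (215/8)/7; new y = k*8 = 215/8*8/7 = 215/7
Final result = 215/7

215/7


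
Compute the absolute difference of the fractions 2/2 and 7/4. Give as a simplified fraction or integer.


Simplify: 2/2 = 1 and 7/4 = 7/4
Find common denominator: LCD = 4
Convert: 4/4 and 7/4
Difference = |4 - 7|/4 = 3/4
Simplified = 3/4

3/4


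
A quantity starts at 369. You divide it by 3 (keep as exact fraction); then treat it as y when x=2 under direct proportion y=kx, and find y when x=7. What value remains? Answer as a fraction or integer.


Start with 369.
Step 1: Divide by 3: 369 / 3 = 123
Step 2: Direct prop: k = (123)/2; new y = k*7 = 123*7/2 = 861/2
Final result = 861/2

861/2


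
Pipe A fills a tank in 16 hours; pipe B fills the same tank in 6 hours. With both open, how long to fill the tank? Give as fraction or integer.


Rate of A = 1/16 job per hour
Rate of B = 1/6 job per hour
Combined rate = 1/16 + 1/6
Find common denominator: (6 + 16)/(16*6) = 22/96
Combined rate = 11/48 job per hour
Time together = 1 / (11/48) = 48/11 hours

48/11


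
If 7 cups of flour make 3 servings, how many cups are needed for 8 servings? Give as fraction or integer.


Original: 7 cups for 3 servings
Target servings = 8
Scaling factor = 8/3
New amount = 7 * 8/3
= 56/3
= 56/3 cups

56/3


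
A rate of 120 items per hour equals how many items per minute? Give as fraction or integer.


Converting from per hour to per minute
Rate = 120 items per hour
Divide by 60: 120/60
= 2 items per minute

2


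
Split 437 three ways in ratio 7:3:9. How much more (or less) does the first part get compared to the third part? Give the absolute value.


Total parts = 7 + 3 + 9 = 19
Value per part = 437 / 19 = 23
Shares: 7*23=161, 3*23=69, 9*23=207
First share = 161, third share = 207
Difference = |161 - 207| = 46

46


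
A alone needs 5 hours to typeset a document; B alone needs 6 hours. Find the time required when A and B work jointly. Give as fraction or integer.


Rate of A = 1/5 job per hour
Rate of B = 1/6 job per hour
Combined rate = 1/5 + 1/6
Find common denominator: (6 + 5)/(5*6) = 11/30
Combined rate = 11/30 job per hour
Time together = 1 / (11/30) = 30/11 hours

30/11


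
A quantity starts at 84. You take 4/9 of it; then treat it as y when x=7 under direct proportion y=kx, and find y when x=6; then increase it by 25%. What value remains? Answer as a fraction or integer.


Start with 84.
Step 1: Take 4/9: 84 * 4/9 = 112/3
Step 2: Direct prop: k = (112/3)/7; new y = k*6 = 112/3*6/7 = 32
Step 3: Increase by 25%: 32 * 125/100 = 40
Final result = 40

40


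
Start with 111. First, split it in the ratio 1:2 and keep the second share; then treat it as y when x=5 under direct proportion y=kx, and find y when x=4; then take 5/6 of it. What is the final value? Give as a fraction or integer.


Start with 111.
Step 1: Split 1:2, second share = 111 * 2/3 = 74
Step 2: Direct prop: k = (74)/5; new y = k*4 = 74*4/5 = 296/5
Step 3: Take 5/6: 296/5 * 5/6 = 148/3
Final result = 148/3

148/3


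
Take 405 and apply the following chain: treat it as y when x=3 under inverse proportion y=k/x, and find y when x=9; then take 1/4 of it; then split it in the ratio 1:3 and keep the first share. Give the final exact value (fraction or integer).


Start with 405.
Step 1: Inverse prop: k = (405)*3; new y = k/9 = 405*3/9 = 135
Step 2: Take 1/4: 135 * 1/4 = 135/4
Step 3: Split 1:3, first share = 135/4 * 1/4 = 135/16
Final result = 135/16

135/16


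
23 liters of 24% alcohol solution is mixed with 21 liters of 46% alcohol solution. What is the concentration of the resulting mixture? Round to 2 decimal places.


Solute in mixture 1 = 24% of 23 L = 23*24/100 = 138/25 L
Solute in mixture 2 = 46% of 21 L = 21*46/100 = 483/50 L
Total solute = 138/25 + 483/50 = 759/50 L
Total volume = 23 + 21 = 44 L
Final concentration = 759/50/44 * 100 = 34.50%

34.50


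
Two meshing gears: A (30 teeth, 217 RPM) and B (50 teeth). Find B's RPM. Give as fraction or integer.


Gear ratio: teeth_A * RPM_A = teeth_B * RPM_B
30 * 217 = 50 * RPM_B
6510 = 50 * RPM_B
RPM_B = 6510 / 50
RPM_B = 651/5

651/5


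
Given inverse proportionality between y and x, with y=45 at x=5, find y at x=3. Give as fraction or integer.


Inverse proportion: y = k/x
Find k: k = 5 * 45 = 225
Compute y at x=3: y = 225/3
y = 75

75


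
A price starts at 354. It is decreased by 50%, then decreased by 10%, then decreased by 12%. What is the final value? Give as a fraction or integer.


Start: 354
Step 1: decrease by 50% => multiply by 50/100
  354 * 50/100 = 177
Step 2: decrease by 10% => multiply by 90/100
  177 * 90/100 = 1593/10
Step 3: decrease by 12% => multiply by 88/100
  1593/10 * 88/100 = 17523/125
Final value = 17523/125

17523/125


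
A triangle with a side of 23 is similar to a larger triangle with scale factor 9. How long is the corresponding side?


Similar triangles have proportional sides
Scale factor = 9
Smaller side = 23
Corresponding larger side = 23 * 9
= 207

207


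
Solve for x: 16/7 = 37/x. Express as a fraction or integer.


Setting up: 16/7 = 37/x
Cross multiply: 16 * x = 7 * 37
16x = 259
x = 259/16
x = 259/16

259/16


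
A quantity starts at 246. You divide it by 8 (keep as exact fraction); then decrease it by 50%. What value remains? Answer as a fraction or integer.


Start with 246.
Step 1: Divide by 8: 246 / 8 = 123/4
Step 2: Decrease by 50%: 123/4 * 50/100 = 123/8
Final result = 123/8

123/8


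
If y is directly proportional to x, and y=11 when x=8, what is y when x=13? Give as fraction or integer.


Direct proportion: y = kx
Find k: k = 11/8 = 11/8
Compute y at x=13: y = 11/8 * 13
y = 143/8

143/8


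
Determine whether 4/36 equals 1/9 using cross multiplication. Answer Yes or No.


Cross multiply to check 4/36 = 1/9
Left cross product: 4 * 9 = 36
Right cross product: 36 * 1 = 36
36 = 36
Equal, so proportions match => Yes

Yes


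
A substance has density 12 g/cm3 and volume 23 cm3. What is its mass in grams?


Using mass = density * volume
Density = 12 g/cm3
Volume = 23 cm3
Mass = 12 * 23
= 276 g

276


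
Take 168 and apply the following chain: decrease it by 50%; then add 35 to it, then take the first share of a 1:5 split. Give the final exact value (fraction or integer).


Start with 168.
Step 1: Decrease by 50%: 168 * 50/100 = 84
Step 2: Add 35: 84+35=119; split 1:5 first = 119*1/6 = 119/6
Final result = 119/6

119/6


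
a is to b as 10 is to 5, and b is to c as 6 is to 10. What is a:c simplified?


Given a:b = 10:5 and b:c = 6:10
Make b consistent. Multiply first ratio by 6: a:b = 60:30
Multiply second ratio by 5: b:c = 30:50
Now b = 30 in both, so a:b:c = 60:30:50
Therefore a:c = 60:50
Simplify by GCD: a:c = 6:5

6:5


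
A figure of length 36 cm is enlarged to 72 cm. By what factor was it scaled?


Original length = 36 cm
Scaled length = 72 cm
Scale factor = 72 / 36
= 2

2


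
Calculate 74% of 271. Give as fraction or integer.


Compute 74% of 271
Convert percentage: 74% = 74/100
Multiply: 271 * 74/100
= 20054/100
= 10027/50

10027/50


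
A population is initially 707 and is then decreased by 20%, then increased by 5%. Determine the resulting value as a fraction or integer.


Start: 707
Step 1: decrease by 20% => multiply by 80/100
  707 * 80/100 = 2828/5
Step 2: increase by 5% => multiply by 105/100
  2828/5 * 105/100 = 14847/25
Final value = 14847/25

14847/25


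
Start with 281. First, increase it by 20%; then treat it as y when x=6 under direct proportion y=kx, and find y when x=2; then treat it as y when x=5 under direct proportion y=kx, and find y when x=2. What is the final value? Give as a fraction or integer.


Start with 281.
Step 1: Increase by 20%: 281 * 120/100 = 1686/5
Step 2: Direct prop: k = (1686/5)/6; new y = k*2 = 1686/5*2/6 = 562/5
Step 3: Direct prop: k = (562/5)/5; new y = k*2 = 562/5*2/5 = 1124/25
Final result = 1124/25

1124/25


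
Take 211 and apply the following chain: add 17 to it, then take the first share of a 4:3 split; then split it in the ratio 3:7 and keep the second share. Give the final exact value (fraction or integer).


Start with 211.
Step 1: Add 17: 211+17=228; split 4:3 first = 228*4/7 = 912/7
Step 2: Split 3:7, second share = 912/7 * 7/10 = 456/5
Final result = 456/5

456/5


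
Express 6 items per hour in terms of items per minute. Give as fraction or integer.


Converting from per hour to per minute
Rate = 6 items per hour
Divide by 60: 6/60
= 1/10 items per minute

1/10


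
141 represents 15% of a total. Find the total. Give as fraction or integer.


Given: 141 is 15% of the whole
Set up: 141 = 15/100 * whole
whole = 141 * 100 / 15
whole = 14100 / 15
whole = 940

940


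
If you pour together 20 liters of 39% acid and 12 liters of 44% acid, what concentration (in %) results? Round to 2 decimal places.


Solute in mixture 1 = 39% of 20 L = 20*39/100 = 39/5 L
Solute in mixture 2 = 44% of 12 L = 12*44/100 = 132/25 L
Total solute = 39/5 + 132/25 = 327/25 L
Total volume = 20 + 12 = 32 L
Final concentration = 327/25/32 * 100 = 40.88%

40.88


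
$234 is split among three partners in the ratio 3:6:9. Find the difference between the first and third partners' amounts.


Total parts = 3 + 6 + 9 = 18
Value per part = 234 / 18 = 13
Shares: 3*13=39, 6*13=78, 9*13=117
First share = 39, third share = 117
Difference = |39 - 117| = 78

78


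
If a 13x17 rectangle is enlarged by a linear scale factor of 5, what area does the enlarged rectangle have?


Original dimensions: 13 x 17
Enlargement factor = 5
New width = 13 * 5 = 65
New height = 17 * 5 = 85
New area = 65 * 85 = 5525

5525


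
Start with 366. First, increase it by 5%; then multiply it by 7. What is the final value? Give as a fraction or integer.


Start with 366.
Step 1: Increase by 5%: 366 * 105/100 = 3843/10
Step 2: Multiply by 7: 3843/10 * 7 = 26901/10
Final result = 26901/10

26901/10


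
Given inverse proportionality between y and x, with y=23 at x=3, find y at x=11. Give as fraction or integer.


Inverse proportion: y = k/x
Find k: k = 3 * 23 = 69
Compute y at x=11: y = 69/11
y = 69/11

69/11


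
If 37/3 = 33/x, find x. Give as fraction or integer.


Setting up: 37/3 = 33/x
Cross multiply: 37 * x = 3 * 33
37x = 99
x = 99/37
x = 99/37

99/37


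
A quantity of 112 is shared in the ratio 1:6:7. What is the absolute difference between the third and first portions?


Total parts = 1 + 6 + 7 = 14
Value per part = 112 / 14 = 8
Shares: 1*8=8, 6*8=48, 7*8=56
Third share = 56, first share = 8
Difference = |56 - 8| = 48

48


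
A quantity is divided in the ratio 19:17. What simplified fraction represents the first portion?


Total parts = 19 + 17 = 36
First part fraction = 19/36
Simplify: 19/36 = 19/36

19/36


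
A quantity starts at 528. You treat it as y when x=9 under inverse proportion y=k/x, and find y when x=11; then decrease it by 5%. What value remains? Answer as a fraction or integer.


Start with 528.
Step 1: Inverse prop: k = (528)*9; new y = k/11 = 528*9/11 = 432
Step 2: Decrease by 5%: 432 * 95/100 = 2052/5
Final result = 2052/5

2052/5


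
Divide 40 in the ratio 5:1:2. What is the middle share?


Ratio = 5:1:2
Total parts = 5 + 1 + 2 = 8
Value per part = 40 / 8 = 5
First share = 5 * 5 = 25
Middle share = 1 * 5 = 5
Third share = 2 * 5 = 10

5


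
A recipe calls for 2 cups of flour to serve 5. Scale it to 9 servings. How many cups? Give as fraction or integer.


Original: 2 cups for 5 servings
Target servings = 9
Scaling factor = 9/5
New amount = 2 * 9/5
= 18/5
= 18/5 cups

18/5


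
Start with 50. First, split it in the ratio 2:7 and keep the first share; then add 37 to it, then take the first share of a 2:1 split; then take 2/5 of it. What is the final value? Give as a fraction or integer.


Start with 50.
Step 1: Split 2:7, first share = 50 * 2/9 = 100/9
Step 2: Add 37: 100/9+37=433/9; split 2:1 first = 433/9*2/3 = 866/27
Step 3: Take 2/5: 866/27 * 2/5 = 1732/135
Final result = 1732/135

1732/135


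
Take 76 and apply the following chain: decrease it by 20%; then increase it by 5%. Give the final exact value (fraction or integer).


Start with 76.
Step 1: Decrease by 20%: 76 * 80/100 = 304/5
Step 2: Increase by 5%: 304/5 * 105/100 = 1596/25
Final result = 1596/25

1596/25


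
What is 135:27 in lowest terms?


Find GCD(135, 27)
GCD = 27
Divide both by 27: 135/27 = 5, 27/27 = 1
Simplified ratio = 5:1

5:1


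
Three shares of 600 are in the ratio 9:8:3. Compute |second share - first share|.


Total parts = 9 + 8 + 3 = 20
Value per part = 600 / 20 = 30
Shares: 9*30=270, 8*30=240, 3*30=90
Second share = 240, first share = 270
Difference = |240 - 270| = 30

30


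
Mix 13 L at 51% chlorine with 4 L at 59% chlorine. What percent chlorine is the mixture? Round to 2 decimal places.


Solute in mixture 1 = 51% of 13 L = 13*51/100 = 663/100 L
Solute in mixture 2 = 59% of 4 L = 4*59/100 = 59/25 L
Total solute = 663/100 + 59/25 = 899/100 L
Total volume = 13 + 4 = 17 L
Final concentration = 899/100/17 * 100 = 52.88%

52.88


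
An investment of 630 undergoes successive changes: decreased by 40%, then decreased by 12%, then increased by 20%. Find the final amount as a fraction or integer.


Start: 630
Step 1: decrease by 40% => multiply by 60/100
  630 * 60/100 = 378
Step 2: decrease by 12% => multiply by 88/100
  378 * 88/100 = 8316/25
Step 3: increase by 20% => multiply by 120/100
  8316/25 * 120/100 = 49896/125
Final value = 49896/125

49896/125


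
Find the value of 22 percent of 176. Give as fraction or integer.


Compute 22% of 176
Convert percentage: 22% = 22/100
Multiply: 176 * 22/100
= 3872/100
= 968/25

968/25


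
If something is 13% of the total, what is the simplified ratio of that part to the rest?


Part = 13%, Remainder = 87%
Ratio = 13:87
GCD(13, 87) = 1
Simplify: 13:87 = 13:87

13:87


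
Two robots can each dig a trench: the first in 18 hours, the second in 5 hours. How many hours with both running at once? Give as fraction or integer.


Rate of A = 1/18 job per hour
Rate of B = 1/5 job per hour
Combined rate = 1/18 + 1/5
Find common denominator: (5 + 18)/(18*5) = 23/90
Combined rate = 23/90 job per hour
Time together = 1 / (23/90) = 90/23 hours

90/23


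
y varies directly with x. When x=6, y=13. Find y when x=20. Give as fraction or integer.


Direct proportion: y = kx
Find k: k = 13/6 = 13/6
Compute y at x=20: y = 13/6 * 20
y = 130/3

130/3


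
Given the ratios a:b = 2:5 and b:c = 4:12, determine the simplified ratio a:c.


Given a:b = 2:5 and b:c = 4:12
Make b consistent. Multiply first ratio by 4: a:b = 8:20
Multiply second ratio by 5: b:c = 20:60
Now b = 20 in both, so a:b:c = 8:20:60
Therefore a:c = 8:60
Simplify by GCD: a:c = 2:15

2:15


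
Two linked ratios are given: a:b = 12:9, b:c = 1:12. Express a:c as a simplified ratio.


Given a:b = 12:9 and b:c = 1:12
Make b consistent. Multiply first ratio by 1: a:b = 12:9
Multiply second ratio by 9: b:c = 9:108
Now b = 9 in both, so a:b:c = 12:9:108
Therefore a:c = 12:108
Simplify by GCD: a:c = 1:9

1:9


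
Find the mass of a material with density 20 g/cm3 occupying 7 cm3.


Using mass = density * volume
Density = 20 g/cm3
Volume = 7 cm3
Mass = 20 * 7
= 140 g

140


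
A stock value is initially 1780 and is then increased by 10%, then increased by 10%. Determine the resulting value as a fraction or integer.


Start: 1780
Step 1: increase by 10% => multiply by 110/100
  1780 * 110/100 = 1958
Step 2: increase by 10% => multiply by 110/100
  1958 * 110/100 = 10769/5
Final value = 10769/5

10769/5


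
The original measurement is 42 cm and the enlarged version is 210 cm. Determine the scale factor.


Original length = 42 cm
Scaled length = 210 cm
Scale factor = 210 / 42
= 5

5


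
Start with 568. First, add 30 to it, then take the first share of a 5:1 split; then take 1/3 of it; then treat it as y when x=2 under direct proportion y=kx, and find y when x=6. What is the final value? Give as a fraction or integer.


Start with 568.
Step 1: Add 30: 568+30=598; split 5:1 first = 598*5/6 = 1495/3
Step 2: Take 1/3: 1495/3 * 1/3 = 1495/9
Step 3: Direct prop: k = (1495/9)/2; new y = k*6 = 1495/9*6/2 = 1495/3
Final result = 1495/3

1495/3


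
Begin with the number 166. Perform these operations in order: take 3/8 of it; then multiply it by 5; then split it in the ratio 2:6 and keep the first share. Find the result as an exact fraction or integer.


Start with 166.
Step 1: Take 3/8: 166 * 3/8 = 249/4
Step 2: Multiply by 5: 249/4 * 5 = 1245/4
Step 3: Split 2:6, first share = 1245/4 * 2/8 = 1245/16
Final result = 1245/16

1245/16


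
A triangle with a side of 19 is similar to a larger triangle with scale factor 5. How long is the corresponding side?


Similar triangles have proportional sides
Scale factor = 5
Smaller side = 19
Corresponding larger side = 19 * 5
= 95

95


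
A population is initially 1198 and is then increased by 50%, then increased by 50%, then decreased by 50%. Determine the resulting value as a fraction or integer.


Start: 1198
Step 1: increase by 50% => multiply by 150/100
  1198 * 150/100 = 1797
Step 2: increase by 50% => multiply by 150/100
  1797 * 150/100 = 5391/2
Step 3: decrease by 50% => multiply by 50/100
  5391/2 * 50/100 = 5391/4
Final value = 5391/4

5391/4


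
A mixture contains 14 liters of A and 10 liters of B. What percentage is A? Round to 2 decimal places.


Volume of A = 14 L
Volume of B = 10 L
Total volume = 14 + 10 = 24 L
Percentage of A = (14/24) * 100
= 58.33%

58.33


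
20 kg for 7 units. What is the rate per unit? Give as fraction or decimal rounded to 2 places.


Total kg = 20
Number of units = 7
Unit rate = 20 / 7
= 2.86 kg per unit

2.86


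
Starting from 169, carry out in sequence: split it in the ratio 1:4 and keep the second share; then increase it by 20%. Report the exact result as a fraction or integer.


Start with 169.
Step 1: Split 1:4, second share = 169 * 4/5 = 676/5
Step 2: Increase by 20%: 676/5 * 120/100 = 4056/25
Final result = 4056/25

4056/25


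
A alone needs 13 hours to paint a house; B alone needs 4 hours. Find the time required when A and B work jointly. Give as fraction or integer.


Rate of A = 1/13 job per hour
Rate of B = 1/4 job per hour
Combined rate = 1/13 + 1/4
Find common denominator: (4 + 13)/(13*4) = 17/52
Combined rate = 17/52 job per hour
Time together = 1 / (17/52) = 52/17 hours

52/17


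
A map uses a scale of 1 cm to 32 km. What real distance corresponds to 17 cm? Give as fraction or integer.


Map scale: 1 cm = 32 km
Measured distance on map = 17 cm
Set up proportion: 17 * 32 / 1
= 544 / 1
= 544 km

544


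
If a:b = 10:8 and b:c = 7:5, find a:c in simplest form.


Given a:b = 10:8 and b:c = 7:5
Make b consistent. Multiply first ratio by 7: a:b = 70:56
Multiply second ratio by 8: b:c = 56:40
Now b = 56 in both, so a:b:c = 70:56:40
Therefore a:c = 70:40
Simplify by GCD: a:c = 7:4

7:4


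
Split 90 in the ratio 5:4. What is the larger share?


Total parts = 5 + 4 = 9
Value per part = 90 / 9 = 10
First share = 5 * 10 = 50
Second share = 4 * 10 = 40
Larger share = 50

50


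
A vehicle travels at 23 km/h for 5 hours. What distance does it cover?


Using distance = speed * time
Speed = 23 km/h
Time = 5 hours
Distance = 23 * 5
= 115 km

115


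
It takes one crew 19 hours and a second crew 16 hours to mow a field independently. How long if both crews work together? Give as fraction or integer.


Rate of A = 1/19 job per hour
Rate of B = 1/16 job per hour
Combined rate = 1/19 + 1/16
Find common denominator: (16 + 19)/(19*16) = 35/304
Combined rate = 35/304 job per hour
Time together = 1 / (35/304) = 304/35 hours

304/35


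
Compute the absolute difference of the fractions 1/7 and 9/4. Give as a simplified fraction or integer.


Simplify: 1/7 = 1/7 and 9/4 = 9/4
Find common denominator: LCD = 28
Convert: 4/28 and 63/28
Difference = |4 - 63|/28 = 59/28
Simplified = 59/28

59/28


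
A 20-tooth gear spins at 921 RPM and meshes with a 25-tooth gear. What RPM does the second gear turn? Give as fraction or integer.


Gear ratio: teeth_A * RPM_A = teeth_B * RPM_B
20 * 921 = 25 * RPM_B
18420 = 25 * RPM_B
RPM_B = 18420 / 25
RPM_B = 3684/5

3684/5


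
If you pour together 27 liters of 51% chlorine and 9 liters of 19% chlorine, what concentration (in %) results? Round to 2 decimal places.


Solute in mixture 1 = 51% of 27 L = 27*51/100 = 1377/100 L
Solute in mixture 2 = 19% of 9 L = 9*19/100 = 171/100 L
Total solute = 1377/100 + 171/100 = 387/25 L
Total volume = 27 + 9 = 36 L
Final concentration = 387/25/36 * 100 = 43.00%

43.00


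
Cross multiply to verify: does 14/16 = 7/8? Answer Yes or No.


Cross multiply to check 14/16 = 7/8
Left cross product: 14 * 8 = 112
Right cross product: 16 * 7 = 112
112 = 112
Equal, so proportions match => Yes

Yes


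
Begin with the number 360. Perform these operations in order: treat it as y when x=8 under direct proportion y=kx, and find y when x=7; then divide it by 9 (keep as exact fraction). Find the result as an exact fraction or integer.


Start with 360.
Step 1: Direct prop: k = (360)/8; new y = k*7 = 360*7/8 = 315
Step 2: Divide by 9: 315 / 9 = 35
Final result = 35

35


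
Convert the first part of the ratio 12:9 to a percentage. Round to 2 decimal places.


Total parts = 12 + 9 = 21
First part fraction = 12/21
Percentage = (12/21) * 100
= 0.571429 * 100
= 57.14%

57.14


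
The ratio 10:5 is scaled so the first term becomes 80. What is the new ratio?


Original ratio: 10:5
First term target: 80
Scale factor = 80 / 10 = 8
Multiply second term: 5 * 8 = 40
Equivalent ratio = 80:40

80:40


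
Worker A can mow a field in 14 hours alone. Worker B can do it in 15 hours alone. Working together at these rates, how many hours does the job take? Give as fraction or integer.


Rate of A = 1/14 job per hour
Rate of B = 1/15 job per hour
Combined rate = 1/14 + 1/15
Find common denominator: (15 + 14)/(14*15) = 29/210
Combined rate = 29/210 job per hour
Time together = 1 / (29/210) = 210/29 hours

210/29


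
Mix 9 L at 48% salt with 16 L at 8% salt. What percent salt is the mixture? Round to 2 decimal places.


Solute in mixture 1 = 48% of 9 L = 9*48/100 = 108/25 L
Solute in mixture 2 = 8% of 16 L = 16*8/100 = 32/25 L
Total solute = 108/25 + 32/25 = 28/5 L
Total volume = 9 + 16 = 25 L
Final concentration = 28/5/25 * 100 = 22.40%

22.40


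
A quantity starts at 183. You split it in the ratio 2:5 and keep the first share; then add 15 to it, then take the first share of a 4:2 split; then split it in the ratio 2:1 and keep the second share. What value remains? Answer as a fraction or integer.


Start with 183.
Step 1: Split 2:5, first share = 183 * 2/7 = 366/7
Step 2: Add 15: 366/7+15=471/7; split 4:2 first = 471/7*4/6 = 314/7
Step 3: Split 2:1, second share = 314/7 * 1/3 = 314/21
Final result = 314/21

314/21


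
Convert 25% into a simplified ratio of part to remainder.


Part = 25%, Remainder = 75%
Ratio = 25:75
GCD(25, 75) = 25
Simplify: 1:3 = 1:3

1:3


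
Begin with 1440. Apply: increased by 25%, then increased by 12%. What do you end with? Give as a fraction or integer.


Start: 1440
Step 1: increase by 25% => multiply by 125/100
  1440 * 125/100 = 1800
Step 2: increase by 12% => multiply by 112/100
  1800 * 112/100 = 2016
Final value = 2016

2016


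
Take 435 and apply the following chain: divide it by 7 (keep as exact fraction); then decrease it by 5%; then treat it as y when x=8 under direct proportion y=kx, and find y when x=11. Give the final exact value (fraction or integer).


Start with 435.
Step 1: Divide by 7: 435 / 7 = 435/7
Step 2: Decrease by 5%: 435/7 * 95/100 = 1653/28
Step 3: Direct prop: k = (1653/28)/8; new y = k*11 = 1653/28*11/8 = 18183/224
Final result = 18183/224

18183/224


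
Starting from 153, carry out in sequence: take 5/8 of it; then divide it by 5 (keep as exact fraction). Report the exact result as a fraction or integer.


Start with 153.
Step 1: Take 5/8: 153 * 5/8 = 765/8
Step 2: Divide by 5: 765/8 / 5 = 153/8
Final result = 153/8

153/8


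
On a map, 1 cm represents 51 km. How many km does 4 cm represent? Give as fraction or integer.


Map scale: 1 cm = 51 km
Measured distance on map = 4 cm
Set up proportion: 4 * 51 / 1
= 204 / 1
= 204 km

204


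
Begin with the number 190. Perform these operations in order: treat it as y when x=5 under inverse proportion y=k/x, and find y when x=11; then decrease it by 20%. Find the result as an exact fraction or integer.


Start with 190.
Step 1: Inverse prop: k = (190)*5; new y = k/11 = 190*5/11 = 950/11
Step 2: Decrease by 20%: 950/11 * 80/100 = 760/11
Final result = 760/11

760/11


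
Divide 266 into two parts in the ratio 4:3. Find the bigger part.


Total parts = 4 + 3 = 7
Value per part = 266 / 7 = 38
First share = 4 * 38 = 152
Second share = 3 * 38 = 114
Larger share = 152

152


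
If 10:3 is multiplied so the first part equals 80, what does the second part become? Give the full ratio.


Original ratio: 10:3
First term target: 80
Scale factor = 80 / 10 = 8
Multiply second term: 3 * 8 = 24
Equivalent ratio = 80:24

80:24


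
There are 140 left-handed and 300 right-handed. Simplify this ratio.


Find GCD(140, 300)
GCD = 20
Divide both by 20: 140/20 = 7, 300/20 = 15
Simplified ratio = 7:15

7:15


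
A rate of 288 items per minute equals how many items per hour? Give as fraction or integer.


Converting from per minute to per hour
Rate = 288 items per minute
Multiply by 60: 288 * 60
= 17280 items per hour

17280


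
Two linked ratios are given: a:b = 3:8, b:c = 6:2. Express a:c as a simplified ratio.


Given a:b = 3:8 and b:c = 6:2
Make b consistent. Multiply first ratio by 6: a:b = 18:48
Multiply second ratio by 8: b:c = 48:16
Now b = 48 in both, so a:b:c = 18:48:16
Therefore a:c = 18:16
Simplify by GCD: a:c = 9:8

9:8


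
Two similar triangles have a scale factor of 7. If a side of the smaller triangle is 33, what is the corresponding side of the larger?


Similar triangles have proportional sides
Scale factor = 7
Smaller side = 33
Corresponding larger side = 33 * 7
= 231

231


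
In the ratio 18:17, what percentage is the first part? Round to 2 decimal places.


Total parts = 18 + 17 = 35
First part fraction = 18/35
Percentage = (18/35) * 100
= 0.514286 * 100
= 51.43%

51.43


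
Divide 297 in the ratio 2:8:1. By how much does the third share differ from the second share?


Total parts = 2 + 8 + 1 = 11
Value per part = 297 / 11 = 27
Shares: 2*27=54, 8*27=216, 1*27=27
Third share = 27, second share = 216
Difference = |27 - 216| = 189

189


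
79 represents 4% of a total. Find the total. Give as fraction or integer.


Given: 79 is 4% of the whole
Set up: 79 = 4/100 * whole
whole = 79 * 100 / 4
whole = 7900 / 4
whole = 1975

1975


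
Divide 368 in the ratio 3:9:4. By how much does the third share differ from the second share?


Total parts = 3 + 9 + 4 = 16
Value per part = 368 / 16 = 23
Shares: 3*23=69, 9*23=207, 4*23=92
Third share = 92, second share = 207
Difference = |92 - 207| = 115

115


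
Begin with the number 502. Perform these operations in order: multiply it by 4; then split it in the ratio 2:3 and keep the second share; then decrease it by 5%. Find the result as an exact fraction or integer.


Start with 502.
Step 1: Multiply by 4: 502 * 4 = 2008
Step 2: Split 2:3, second share = 2008 * 3/5 = 6024/5
Step 3: Decrease by 5%: 6024/5 * 95/100 = 28614/25
Final result = 28614/25

28614/25


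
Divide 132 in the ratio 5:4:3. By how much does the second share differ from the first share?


Total parts = 5 + 4 + 3 = 12
Value per part = 132 / 12 = 11
Shares: 5*11=55, 4*11=44, 3*11=33
Second share = 44, first share = 55
Difference = |44 - 55| = 11

11


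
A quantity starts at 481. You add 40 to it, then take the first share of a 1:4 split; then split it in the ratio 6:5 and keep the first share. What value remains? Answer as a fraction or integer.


Start with 481.
Step 1: Add 40: 481+40=521; split 1:4 first = 521*1/5 = 521/5
Step 2: Split 6:5, first share = 521/5 * 6/11 = 3126/55
Final result = 3126/55

3126/55


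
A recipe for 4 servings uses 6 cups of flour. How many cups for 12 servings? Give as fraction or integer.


Original: 6 cups for 4 servings
Target servings = 12
Scaling factor = 12/4
New amount = 6 * 12/4
= 72/4
= 18 cups

18


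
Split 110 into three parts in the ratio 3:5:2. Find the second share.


Ratio = 3:5:2
Total parts = 3 + 5 + 2 = 10
Value per part = 110 / 10 = 11
First share = 3 * 11 = 33
Middle share = 5 * 11 = 55
Third share = 2 * 11 = 22

55


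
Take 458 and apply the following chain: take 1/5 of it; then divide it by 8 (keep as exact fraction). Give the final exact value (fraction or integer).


Start with 458.
Step 1: Take 1/5: 458 * 1/5 = 458/5
Step 2: Divide by 8: 458/5 / 8 = 229/20
Final result = 229/20

229/20


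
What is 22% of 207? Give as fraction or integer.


Compute 22% of 207
Convert percentage: 22% = 22/100
Multiply: 207 * 22/100
= 4554/100
= 2277/50

2277/50


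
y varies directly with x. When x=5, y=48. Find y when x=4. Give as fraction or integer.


Direct proportion: y = kx
Find k: k = 48/5 = 48/5
Compute y at x=4: y = 48/5 * 4
y = 192/5

192/5


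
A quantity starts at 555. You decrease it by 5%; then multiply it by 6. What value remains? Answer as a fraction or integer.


Start with 555.
Step 1: Decrease by 5%: 555 * 95/100 = 2109/4
Step 2: Multiply by 6: 2109/4 * 6 = 6327/2
Final result = 6327/2

6327/2


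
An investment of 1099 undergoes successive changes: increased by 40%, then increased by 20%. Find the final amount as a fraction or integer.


Start: 1099
Step 1: increase by 40% => multiply by 140/100
  1099 * 140/100 = 7693/5
Step 2: increase by 20% => multiply by 120/100
  7693/5 * 120/100 = 46158/25
Final value = 46158/25

46158/25


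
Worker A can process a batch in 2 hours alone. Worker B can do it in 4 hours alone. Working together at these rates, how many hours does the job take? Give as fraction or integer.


Rate of A = 1/2 job per hour
Rate of B = 1/4 job per hour
Combined rate = 1/2 + 1/4
Find common denominator: (4 + 2)/(2*4) = 6/8
Combined rate = 3/4 job per hour
Time together = 1 / (3/4) = 4/3 hours

4/3


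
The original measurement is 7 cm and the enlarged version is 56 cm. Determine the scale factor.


Original length = 7 cm
Scaled length = 56 cm
Scale factor = 56 / 7
= 8

8


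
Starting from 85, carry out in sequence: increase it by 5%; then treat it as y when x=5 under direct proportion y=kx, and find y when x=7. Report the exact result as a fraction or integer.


Start with 85.
Step 1: Increase by 5%: 85 * 105/100 = 357/4
Step 2: Direct prop: k = (357/4)/5; new y = k*7 = 357/4*7/5 = 2499/20
Final result = 2499/20

2499/20


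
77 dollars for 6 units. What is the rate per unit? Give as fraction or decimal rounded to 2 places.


Total dollars = 77
Number of units = 6
Unit rate = 77 / 6
= 12.83 dollars per unit

12.83


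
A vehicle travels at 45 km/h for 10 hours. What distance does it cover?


Using distance = speed * time
Speed = 45 km/h
Time = 10 hours
Distance = 45 * 10
= 450 km

450


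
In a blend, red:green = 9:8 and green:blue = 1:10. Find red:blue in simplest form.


Given a:b = 9:8 and b:c = 1:10
Make b consistent. Multiply first ratio by 1: a:b = 9:8
Multiply second ratio by 8: b:c = 8:80
Now b = 8 in both, so a:b:c = 9:8:80
Therefore a:c = 9:80
Simplify by GCD: a:c = 9:80

9:80


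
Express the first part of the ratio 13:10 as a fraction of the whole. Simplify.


Total parts = 13 + 10 = 23
First part fraction = 13/23
Simplify: 13/23 = 13/23

13/23


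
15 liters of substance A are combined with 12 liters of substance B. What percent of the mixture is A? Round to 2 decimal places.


Volume of A = 15 L
Volume of B = 12 L
Total volume = 15 + 12 = 27 L
Percentage of A = (15/27) * 100
= 55.56%

55.56


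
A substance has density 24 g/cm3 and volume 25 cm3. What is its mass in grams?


Using mass = density * volume
Density = 24 g/cm3
Volume = 25 cm3
Mass = 24 * 25
= 600 g

600


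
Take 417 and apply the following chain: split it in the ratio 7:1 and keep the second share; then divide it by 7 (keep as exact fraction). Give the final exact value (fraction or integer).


Start with 417.
Step 1: Split 7:1, second share = 417 * 1/8 = 417/8
Step 2: Divide by 7: 417/8 / 7 = 417/56
Final result = 417/56

417/56


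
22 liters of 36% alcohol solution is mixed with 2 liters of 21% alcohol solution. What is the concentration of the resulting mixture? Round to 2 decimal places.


Solute in mixture 1 = 36% of 22 L = 22*36/100 = 198/25 L
Solute in mixture 2 = 21% of 2 L = 2*21/100 = 21/50 L
Total solute = 198/25 + 21/50 = 417/50 L
Total volume = 22 + 2 = 24 L
Final concentration = 417/50/24 * 100 = 34.75%

34.75


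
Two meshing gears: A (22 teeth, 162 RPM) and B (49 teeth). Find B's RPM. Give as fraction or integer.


Gear ratio: teeth_A * RPM_A = teeth_B * RPM_B
22 * 162 = 49 * RPM_B
3564 = 49 * RPM_B
RPM_B = 3564 / 49
RPM_B = 3564/49

3564/49


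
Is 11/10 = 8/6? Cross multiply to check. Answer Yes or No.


Cross multiply to check 11/10 = 8/6
Left cross product: 11 * 6 = 66
Right cross product: 10 * 8 = 80
66 != 80
Not equal, so proportions differ => No

No


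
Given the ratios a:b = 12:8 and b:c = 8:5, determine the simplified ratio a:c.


Given a:b = 12:8 and b:c = 8:5
Make b consistent. Multiply first ratio by 8: a:b = 96:64
Multiply second ratio by 8: b:c = 64:40
Now b = 64 in both, so a:b:c = 96:64:40
Therefore a:c = 96:40
Simplify by GCD: a:c = 12:5

12:5


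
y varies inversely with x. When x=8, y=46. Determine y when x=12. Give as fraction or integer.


Inverse proportion: y = k/x
Find k: k = 8 * 46 = 368
Compute y at x=12: y = 368/12
y = 92/3

92/3


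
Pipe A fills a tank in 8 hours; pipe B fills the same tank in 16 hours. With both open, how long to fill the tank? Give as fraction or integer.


Rate of A = 1/8 job per hour
Rate of B = 1/16 job per hour
Combined rate = 1/8 + 1/16
Find common denominator: (16 + 8)/(8*16) = 24/128
Combined rate = 3/16 job per hour
Time together = 1 / (3/16) = 16/3 hours

16/3


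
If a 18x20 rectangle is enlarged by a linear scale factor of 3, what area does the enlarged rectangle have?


Original dimensions: 18 x 20
Enlargement factor = 3
New width = 18 * 3 = 54
New height = 20 * 3 = 60
New area = 54 * 60 = 3240

3240


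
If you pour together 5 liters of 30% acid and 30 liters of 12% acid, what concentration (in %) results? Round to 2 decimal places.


Solute in mixture 1 = 30% of 5 L = 5*30/100 = 3/2 L
Solute in mixture 2 = 12% of 30 L = 30*12/100 = 18/5 L
Total solute = 3/2 + 18/5 = 51/10 L
Total volume = 5 + 30 = 35 L
Final concentration = 51/10/35 * 100 = 14.57%

14.57


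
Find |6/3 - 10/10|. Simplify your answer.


Simplify: 6/3 = 2 and 10/10 = 1
Find common denominator: LCD = 1
Convert: 2/1 and 1/1
Difference = |2 - 1|/1 = 1/1
Simplified = 1

1


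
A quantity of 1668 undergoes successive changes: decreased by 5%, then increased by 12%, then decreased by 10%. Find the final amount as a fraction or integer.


Start: 1668
Step 1: decrease by 5% => multiply by 95/100
  1668 * 95/100 = 7923/5
Step 2: increase by 12% => multiply by 112/100
  7923/5 * 112/100 = 221844/125
Step 3: decrease by 10% => multiply by 90/100
  221844/125 * 90/100 = 998298/625
Final value = 998298/625

998298/625


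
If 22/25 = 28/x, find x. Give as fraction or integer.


Setting up: 22/25 = 28/x
Cross multiply: 22 * x = 25 * 28
22x = 700
x = 700/22
x = 350/11

350/11


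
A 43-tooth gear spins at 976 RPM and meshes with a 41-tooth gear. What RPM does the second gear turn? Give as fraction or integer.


Gear ratio: teeth_A * RPM_A = teeth_B * RPM_B
43 * 976 = 41 * RPM_B
41968 = 41 * RPM_B
RPM_B = 41968 / 41
RPM_B = 41968/41

41968/41


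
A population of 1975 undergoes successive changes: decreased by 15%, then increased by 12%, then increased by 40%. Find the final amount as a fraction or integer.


Start: 1975
Step 1: decrease by 15% => multiply by 85/100
  1975 * 85/100 = 6715/4
Step 2: increase by 12% => multiply by 112/100
  6715/4 * 112/100 = 9401/5
Step 3: increase by 40% => multiply by 140/100
  9401/5 * 140/100 = 65807/25
Final value = 65807/25

65807/25


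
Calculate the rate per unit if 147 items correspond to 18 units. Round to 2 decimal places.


Total items = 147
Number of units = 18
Unit rate = 147 / 18
= 8.17 items per unit

8.17


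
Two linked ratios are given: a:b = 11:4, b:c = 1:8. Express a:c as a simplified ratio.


Given a:b = 11:4 and b:c = 1:8
Make b consistent. Multiply first ratio by 1: a:b = 11:4
Multiply second ratio by 4: b:c = 4:32
Now b = 4 in both, so a:b:c = 11:4:32
Therefore a:c = 11:32
Simplify by GCD: a:c = 11:32

11:32


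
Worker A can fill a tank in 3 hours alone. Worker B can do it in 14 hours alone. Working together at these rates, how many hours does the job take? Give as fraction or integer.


Rate of A = 1/3 job per hour
Rate of B = 1/14 job per hour
Combined rate = 1/3 + 1/14
Find common denominator: (14 + 3)/(3*14) = 17/42
Combined rate = 17/42 job per hour
Time together = 1 / (17/42) = 42/17 hours

42/17


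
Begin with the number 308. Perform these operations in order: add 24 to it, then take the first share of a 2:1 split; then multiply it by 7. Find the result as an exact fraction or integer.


Start with 308.
Step 1: Add 24: 308+24=332; split 2:1 first = 332*2/3 = 664/3
Step 2: Multiply by 7: 664/3 * 7 = 4648/3
Final result = 4648/3

4648/3


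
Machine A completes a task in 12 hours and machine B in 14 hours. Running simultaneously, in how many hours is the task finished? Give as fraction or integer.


Rate of A = 1/12 job per hour
Rate of B = 1/14 job per hour
Combined rate = 1/12 + 1/14
Find common denominator: (14 + 12)/(12*14) = 26/168
Combined rate = 13/84 job per hour
Time together = 1 / (13/84) = 84/13 hours

84/13


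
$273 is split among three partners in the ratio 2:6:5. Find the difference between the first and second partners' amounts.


Total parts = 2 + 6 + 5 = 13
Value per part = 273 / 13 = 21
Shares: 2*21=42, 6*21=126, 5*21=105
First share = 42, second share = 126
Difference = |42 - 126| = 84

84


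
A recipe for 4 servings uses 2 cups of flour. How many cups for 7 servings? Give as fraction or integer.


Original: 2 cups for 4 servings
Target servings = 7
Scaling factor = 7/4
New amount = 2 * 7/4
= 14/4
= 7/2 cups

7/2


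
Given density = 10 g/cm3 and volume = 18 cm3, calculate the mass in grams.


Using mass = density * volume
Density = 10 g/cm3
Volume = 18 cm3
Mass = 10 * 18
= 180 g

180
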